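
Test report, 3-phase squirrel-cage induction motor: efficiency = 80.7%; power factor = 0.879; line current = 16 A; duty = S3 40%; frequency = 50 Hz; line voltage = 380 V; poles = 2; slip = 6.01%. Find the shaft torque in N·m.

25.3 N·m

P_in = √3·V·I·cosφ = 1.732 × 380 × 16 × 0.879 = 9256 W
P_out = η·P_in = 0.807 × 9256 = 7470 W
n_s = 120×50/2 = 3000 rpm; n = 3000×(1−0.0601) = 2820 rpm
ω = 2π×2820/60 = 295.3 rad/s
τ = P_out/ω = 7470/295.3 = 25.3 N·m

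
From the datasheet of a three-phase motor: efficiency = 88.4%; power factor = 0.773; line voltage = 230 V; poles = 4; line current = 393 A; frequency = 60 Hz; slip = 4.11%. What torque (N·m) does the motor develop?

592 N·m

P_in = √3·V·I·cosφ = 1.732 × 230 × 393 × 0.773 = 121017 W
P_out = η·P_in = 0.884 × 121017 = 106979 W
n_s = 120×60/4 = 1800 rpm; n = 1800×(1−0.0411) = 1726 rpm
ω = 2π×1726/60 = 180.7 rad/s
τ = P_out/ω = 106979/180.7 = 592 N·m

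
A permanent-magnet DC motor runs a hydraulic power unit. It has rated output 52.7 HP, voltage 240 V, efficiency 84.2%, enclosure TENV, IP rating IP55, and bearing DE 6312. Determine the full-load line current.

P_out = 52.7 × 746 = 39314 W
P_in = P_out / η = 39314 / 0.842 = 46691 W
I = P_in / V = 46691 / 240 = 195 A

195 A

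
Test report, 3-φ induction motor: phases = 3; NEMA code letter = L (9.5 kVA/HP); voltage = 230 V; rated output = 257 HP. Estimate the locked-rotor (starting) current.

S_LR = 9.5 × 257 = 2441.5 kVA
I_LR = S_LR/(√3·V_L) = 2441500/(1.732×230) = 6130 A

6130 A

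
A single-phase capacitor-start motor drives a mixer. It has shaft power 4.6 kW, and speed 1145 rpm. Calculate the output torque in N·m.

38.4 N·m

ω = 2π × 1145/60 = 119.9 rad/s
τ = P/ω = 4600/119.9 = 38.4 N·m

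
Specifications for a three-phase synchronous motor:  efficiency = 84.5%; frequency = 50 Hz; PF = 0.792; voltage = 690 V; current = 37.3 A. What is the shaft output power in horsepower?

40 HP

P_in = √3·V·I·cosφ = 1.732 × 690 × 37.3 × 0.792 = 35305 W
P_out = η·P_in = 0.845 × 35305 = 29833 W
= 29833/746 = 40 HP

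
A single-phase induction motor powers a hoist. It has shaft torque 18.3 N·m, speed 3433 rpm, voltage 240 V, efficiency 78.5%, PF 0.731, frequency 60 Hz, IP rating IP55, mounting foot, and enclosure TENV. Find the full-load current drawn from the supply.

47.8 A

ω = 2π×3433/60 = 359.5 rad/s; P_out = τω = 18.3 × 359.5 = 6579 W
P_in = P_out / η = 6579 / 0.785 = 8381 W
I = P_in / (V·cosφ) = 8381 / (240 × 0.731) = 47.8 A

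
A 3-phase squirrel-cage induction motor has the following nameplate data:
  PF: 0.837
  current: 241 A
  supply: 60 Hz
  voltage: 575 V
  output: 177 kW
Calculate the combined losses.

23900 W

P_in = √3·V·I·cosφ = 1.732×575×241×0.837 = 200890 W
P_out = 177000 W
Losses = P_in − P_out = 200890 − 177000 = 23890 W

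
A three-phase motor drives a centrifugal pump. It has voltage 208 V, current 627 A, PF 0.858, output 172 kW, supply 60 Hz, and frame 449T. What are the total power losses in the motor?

21.8 kW

P_in = √3·V·I·cosφ = 1.732×208×627×0.858 = 193805 W
P_out = 172000 W
Losses = P_in − P_out = 193805 − 172000 = 21805 W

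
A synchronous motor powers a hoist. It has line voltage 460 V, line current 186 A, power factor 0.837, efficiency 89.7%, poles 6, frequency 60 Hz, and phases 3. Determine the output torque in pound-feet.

P_in = √3·V·I·cosφ = 1.732 × 460 × 186 × 0.837 = 124035 W
P_out = η·P_in = 0.897 × 124035 = 111259 W
n = n_s = 120×60/6 = 1200 rpm (synchronous)
ω = 2π×1200/60 = 125.7 rad/s
τ = P_out/ω = 111259/125.7 = 885.1 N·m
In lb·ft: 885.1/1.356 = 653 lb·ft

653 lb·ft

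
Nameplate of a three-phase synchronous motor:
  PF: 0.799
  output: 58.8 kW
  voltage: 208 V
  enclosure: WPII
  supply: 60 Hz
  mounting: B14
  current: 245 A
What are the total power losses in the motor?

11.7 kW

P_in = √3·V·I·cosφ = 1.732×208×245×0.799 = 70522 W
P_out = 58800 W
Losses = P_in − P_out = 70522 − 58800 = 11722 W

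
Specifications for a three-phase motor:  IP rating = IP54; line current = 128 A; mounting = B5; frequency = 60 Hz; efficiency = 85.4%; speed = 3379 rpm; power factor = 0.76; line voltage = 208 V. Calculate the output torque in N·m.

P_in = √3·V·I·cosφ = 1.732 × 208 × 128 × 0.76 = 35046 W
P_out = η·P_in = 0.854 × 35046 = 29929 W
n = 3379 rpm
ω = 2π×3379/60 = 353.8 rad/s
τ = P_out/ω = 29929/353.8 = 84.6 N·m

84.6 N·m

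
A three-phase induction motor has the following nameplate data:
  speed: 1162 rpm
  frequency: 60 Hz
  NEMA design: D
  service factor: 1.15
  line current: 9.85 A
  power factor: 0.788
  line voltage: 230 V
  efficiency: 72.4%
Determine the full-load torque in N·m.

P_in = √3·V·I·cosφ = 1.732 × 230 × 9.85 × 0.788 = 3092 W
P_out = η·P_in = 0.724 × 3092 = 2239 W
n = 1162 rpm
ω = 2π×1162/60 = 121.7 rad/s
τ = P_out/ω = 2239/121.7 = 18.4 N·m

18.4 N·m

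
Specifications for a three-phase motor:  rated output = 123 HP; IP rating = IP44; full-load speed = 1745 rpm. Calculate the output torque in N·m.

P_out = 123 × 746 = 91758 W
ω = 2π × 1745/60 = 182.7 rad/s
τ = P_out/ω = 91758/182.7 = 502 N·m

502 N·m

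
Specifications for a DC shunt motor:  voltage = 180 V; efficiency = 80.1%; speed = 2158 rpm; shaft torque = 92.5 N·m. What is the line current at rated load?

ω = 2π×2158/60 = 226 rad/s; P_out = τω = 92.5 × 226 = 20905 W
P_in = P_out / η = 20905 / 0.801 = 26099 W
I = P_in / V = 26099 / 180 = 145 A

145 A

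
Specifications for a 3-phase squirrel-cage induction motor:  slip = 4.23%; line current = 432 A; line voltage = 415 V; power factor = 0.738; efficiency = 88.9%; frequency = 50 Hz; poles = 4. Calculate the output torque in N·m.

1350 N·m

P_in = √3·V·I·cosφ = 1.732 × 415 × 432 × 0.738 = 229159 W
P_out = η·P_in = 0.889 × 229159 = 203722 W
n_s = 120×50/4 = 1500 rpm; n = 1500×(1−0.0423) = 1437 rpm
ω = 2π×1437/60 = 150.5 rad/s
τ = P_out/ω = 203722/150.5 = 1350 N·m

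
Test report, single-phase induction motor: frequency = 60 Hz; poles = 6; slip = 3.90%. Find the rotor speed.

n_s = 120f/p = 120×60/6 = 1200 rpm
n = n_s(1 − s) = 1200 × (1 − 0.039) = 1153 rpm

1153 rpm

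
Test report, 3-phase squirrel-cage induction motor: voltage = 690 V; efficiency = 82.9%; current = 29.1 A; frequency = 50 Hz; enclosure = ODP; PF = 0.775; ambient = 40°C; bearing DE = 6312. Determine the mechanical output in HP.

P_in = √3·V·I·cosφ = 1.732 × 690 × 29.1 × 0.775 = 26952 W
P_out = η·P_in = 0.829 × 26952 = 22343 W
= 22343/746 = 30 HP

30 HP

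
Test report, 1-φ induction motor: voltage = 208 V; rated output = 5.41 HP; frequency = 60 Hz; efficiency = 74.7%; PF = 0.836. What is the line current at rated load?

P_out = 5.41 × 746 = 4036 W
P_in = P_out / η = 4036 / 0.747 = 5403 W
I = P_in / (V·cosφ) = 5403 / (208 × 0.836) = 31.1 A

31.1 A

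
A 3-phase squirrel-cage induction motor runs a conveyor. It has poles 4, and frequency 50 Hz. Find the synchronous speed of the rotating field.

n_s = 120f/p = 120×50/4 = 1500 rpm

1500 rpm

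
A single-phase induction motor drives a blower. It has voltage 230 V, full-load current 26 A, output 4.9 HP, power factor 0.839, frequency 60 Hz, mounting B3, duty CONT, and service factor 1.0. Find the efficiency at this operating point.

72.9 %

P_out = 4.9 × 746 = 3655 W
P_in = V·I·cosφ = 230 × 26 × 0.839 = 5017 W
η = P_out / P_in = 3655 / 5017 = 0.729 = 72.9%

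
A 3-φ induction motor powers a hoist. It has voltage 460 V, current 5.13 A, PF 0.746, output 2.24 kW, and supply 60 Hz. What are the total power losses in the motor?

P_in = √3·V·I·cosφ = 1.732×460×5.13×0.746 = 3049 W
P_out = 2240 W
Losses = P_in − P_out = 3049 − 2240 = 809 W

809 W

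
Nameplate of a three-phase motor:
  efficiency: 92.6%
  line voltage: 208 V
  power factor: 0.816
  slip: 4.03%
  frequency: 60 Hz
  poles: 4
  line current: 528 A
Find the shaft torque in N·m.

795 N·m

P_in = √3·V·I·cosφ = 1.732 × 208 × 528 × 0.816 = 155216 W
P_out = η·P_in = 0.926 × 155216 = 143730 W
n_s = 120×60/4 = 1800 rpm; n = 1800×(1−0.0403) = 1727 rpm
ω = 2π×1727/60 = 180.9 rad/s
τ = P_out/ω = 143730/180.9 = 795 N·m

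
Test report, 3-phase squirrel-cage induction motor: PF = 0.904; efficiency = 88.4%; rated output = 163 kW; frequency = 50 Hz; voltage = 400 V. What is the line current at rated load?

294 A

P_out = 163 kW = 163000 W
P_in = P_out / η = 163000 / 0.884 = 184389 W
I_L = P_in / (√3·V_L·cosφ) = 184389 / (1.732 × 400 × 0.904) = 294 A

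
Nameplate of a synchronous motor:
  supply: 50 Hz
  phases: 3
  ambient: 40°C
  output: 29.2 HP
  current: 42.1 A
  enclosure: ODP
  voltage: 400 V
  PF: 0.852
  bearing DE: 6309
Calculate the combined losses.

P_in = √3·V·I·cosφ = 1.732×400×42.1×0.852 = 24850 W
P_out = 29.2×746 = 21783 W
Losses = P_in − P_out = 24850 − 21783 = 3067 W

3.07 kW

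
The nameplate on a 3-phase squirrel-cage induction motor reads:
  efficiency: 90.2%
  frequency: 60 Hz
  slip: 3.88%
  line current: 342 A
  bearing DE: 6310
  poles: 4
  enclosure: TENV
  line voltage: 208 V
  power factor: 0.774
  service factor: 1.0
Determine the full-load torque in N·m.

475 N·m

P_in = √3·V·I·cosφ = 1.732 × 208 × 342 × 0.774 = 95363 W
P_out = η·P_in = 0.902 × 95363 = 86017 W
n_s = 120×60/4 = 1800 rpm; n = 1800×(1−0.0388) = 1730 rpm
ω = 2π×1730/60 = 181.2 rad/s
τ = P_out/ω = 86017/181.2 = 475 N·m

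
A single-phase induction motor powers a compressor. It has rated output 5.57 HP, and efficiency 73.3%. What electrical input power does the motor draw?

5.67 kW

P_out = 5.57 × 746 = 4155 W
P_in = P_out/η = 4155/0.733 = 5668 W = 5.67 kW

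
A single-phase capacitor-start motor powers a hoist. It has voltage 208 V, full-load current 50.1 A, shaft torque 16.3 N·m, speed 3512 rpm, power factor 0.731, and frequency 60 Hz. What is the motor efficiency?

ω = 2π × 3512/60 = 367.8 rad/s; P_out = τω = 16.3 × 367.8 = 5995 W
P_in = V·I·cosφ = 208 × 50.1 × 0.731 = 7618 W
η = P_out / P_in = 5995 / 7618 = 0.787 = 78.7%

78.7 %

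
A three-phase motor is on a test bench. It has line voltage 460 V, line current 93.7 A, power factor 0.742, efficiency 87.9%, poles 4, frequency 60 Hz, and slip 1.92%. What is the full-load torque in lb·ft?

194 lb·ft

P_in = √3·V·I·cosφ = 1.732 × 460 × 93.7 × 0.742 = 55392 W
P_out = η·P_in = 0.879 × 55392 = 48690 W
n_s = 120×60/4 = 1800 rpm; n = 1800×(1−0.0192) = 1765 rpm
ω = 2π×1765/60 = 184.8 rad/s
τ = P_out/ω = 48690/184.8 = 263.5 N·m
In lb·ft: 263.5/1.356 = 194 lb·ft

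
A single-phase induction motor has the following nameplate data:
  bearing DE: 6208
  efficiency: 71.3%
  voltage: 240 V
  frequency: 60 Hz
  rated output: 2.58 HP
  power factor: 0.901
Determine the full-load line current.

12.5 A

P_out = 2.58 × 746 = 1925 W
P_in = P_out / η = 1925 / 0.713 = 2700 W
I = P_in / (V·cosφ) = 2700 / (240 × 0.901) = 12.5 A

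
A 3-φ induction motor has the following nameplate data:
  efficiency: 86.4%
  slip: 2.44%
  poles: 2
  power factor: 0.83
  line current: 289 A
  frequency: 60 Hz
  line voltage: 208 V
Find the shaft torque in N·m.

P_in = √3·V·I·cosφ = 1.732 × 208 × 289 × 0.83 = 86415 W
P_out = η·P_in = 0.864 × 86415 = 74663 W
n_s = 120×60/2 = 3600 rpm; n = 3600×(1−0.0244) = 3512 rpm
ω = 2π×3512/60 = 367.8 rad/s
τ = P_out/ω = 74663/367.8 = 203 N·m

203 N·m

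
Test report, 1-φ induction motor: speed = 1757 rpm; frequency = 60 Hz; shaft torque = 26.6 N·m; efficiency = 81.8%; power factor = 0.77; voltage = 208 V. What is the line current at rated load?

37.4 A

ω = 2π×1757/60 = 184 rad/s; P_out = τω = 26.6 × 184 = 4894 W
P_in = P_out / η = 4894 / 0.818 = 5983 W
I = P_in / (V·cosφ) = 5983 / (208 × 0.77) = 37.4 A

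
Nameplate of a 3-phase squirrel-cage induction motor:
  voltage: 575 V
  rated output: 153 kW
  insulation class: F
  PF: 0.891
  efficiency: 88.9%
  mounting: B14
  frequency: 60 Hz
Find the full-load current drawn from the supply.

194 A

P_out = 153 kW = 153000 W
P_in = P_out / η = 153000 / 0.889 = 172103 W
I_L = P_in / (√3·V_L·cosφ) = 172103 / (1.732 × 575 × 0.891) = 194 A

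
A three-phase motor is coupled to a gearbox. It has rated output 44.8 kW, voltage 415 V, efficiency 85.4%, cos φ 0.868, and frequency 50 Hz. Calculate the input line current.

P_out = 44.8 kW = 44800 W
P_in = P_out / η = 44800 / 0.854 = 52459 W
I_L = P_in / (√3·V_L·cosφ) = 52459 / (1.732 × 415 × 0.868) = 84.1 A

84.1 A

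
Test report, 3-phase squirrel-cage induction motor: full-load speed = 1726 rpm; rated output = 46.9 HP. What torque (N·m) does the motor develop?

P_out = 46.9 × 746 = 34987 W
ω = 2π × 1726/60 = 180.7 rad/s
τ = P_out/ω = 34987/180.7 = 194 N·m

194 N·m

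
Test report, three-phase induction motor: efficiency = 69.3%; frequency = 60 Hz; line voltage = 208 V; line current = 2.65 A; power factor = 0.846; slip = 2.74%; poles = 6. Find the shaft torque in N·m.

P_in = √3·V·I·cosφ = 1.732 × 208 × 2.65 × 0.846 = 808 W
P_out = η·P_in = 0.693 × 808 = 560 W
n_s = 120×60/6 = 1200 rpm; n = 1200×(1−0.0274) = 1167 rpm
ω = 2π×1167/60 = 122.2 rad/s
τ = P_out/ω = 560/122.2 = 4.58 N·m

4.58 N·m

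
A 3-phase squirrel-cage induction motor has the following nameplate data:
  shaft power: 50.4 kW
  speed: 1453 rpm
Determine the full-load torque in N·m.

331 N·m

ω = 2π × 1453/60 = 152.2 rad/s
τ = P/ω = 50400/152.2 = 331 N·m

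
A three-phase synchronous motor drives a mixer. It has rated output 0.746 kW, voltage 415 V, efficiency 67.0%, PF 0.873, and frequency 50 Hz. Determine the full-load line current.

P_out = 0.746 kW = 746 W
P_in = P_out / η = 746 / 0.670 = 1113 W
I_L = P_in / (√3·V_L·cosφ) = 1113 / (1.732 × 415 × 0.873) = 1.77 A

1.77 A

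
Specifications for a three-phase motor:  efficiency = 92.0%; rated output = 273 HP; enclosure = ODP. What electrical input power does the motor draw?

221 kW

P_out = 273 × 746 = 203658 W
P_in = P_out/η = 203658/0.92 = 221367 W = 221 kW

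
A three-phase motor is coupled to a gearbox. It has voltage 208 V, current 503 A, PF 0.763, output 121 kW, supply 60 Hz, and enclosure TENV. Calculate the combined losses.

17.3 kW

P_in = √3·V·I·cosφ = 1.732×208×503×0.763 = 138262 W
P_out = 121000 W
Losses = P_in − P_out = 138262 − 121000 = 17262 W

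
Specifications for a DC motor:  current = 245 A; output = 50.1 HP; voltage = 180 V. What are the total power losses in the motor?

6.73 kW

P_in = V·I = 180×245 = 44100 W
P_out = 50.1×746 = 37375 W
Losses = P_in − P_out = 44100 − 37375 = 6725 W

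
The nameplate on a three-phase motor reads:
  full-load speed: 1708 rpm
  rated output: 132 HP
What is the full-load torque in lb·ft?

P_out = 132 × 746 = 98472 W
ω = 2π × 1708/60 = 178.9 rad/s
τ = P_out/ω = 98472/178.9 = 550.4 N·m
In lb·ft: 550.4/1.356 = 406 lb·ft

406 lb·ft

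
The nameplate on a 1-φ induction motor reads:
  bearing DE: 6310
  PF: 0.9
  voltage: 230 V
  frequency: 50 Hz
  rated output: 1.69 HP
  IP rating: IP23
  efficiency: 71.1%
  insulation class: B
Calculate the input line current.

8.57 A

P_out = 1.69 × 746 = 1261 W
P_in = P_out / η = 1261 / 0.711 = 1774 W
I = P_in / (V·cosφ) = 1774 / (230 × 0.9) = 8.57 A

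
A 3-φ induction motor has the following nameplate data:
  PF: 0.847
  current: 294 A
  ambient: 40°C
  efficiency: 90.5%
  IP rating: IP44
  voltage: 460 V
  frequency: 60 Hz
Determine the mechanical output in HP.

241 HP

P_in = √3·V·I·cosφ = 1.732 × 460 × 294 × 0.847 = 198398 W
P_out = η·P_in = 0.905 × 198398 = 179550 W
= 179550/746 = 241 HP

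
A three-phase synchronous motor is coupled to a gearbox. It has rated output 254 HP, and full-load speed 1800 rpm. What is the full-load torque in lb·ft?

P_out = 254 × 746 = 189484 W
ω = 2π × 1800/60 = 188.5 rad/s
τ = P_out/ω = 189484/188.5 = 1005 N·m
In lb·ft: 1005/1.356 = 741 lb·ft

741 lb·ft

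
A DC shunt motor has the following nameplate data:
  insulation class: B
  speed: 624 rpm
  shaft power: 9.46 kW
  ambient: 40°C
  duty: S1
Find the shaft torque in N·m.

145 N·m

ω = 2π × 624/60 = 65.35 rad/s
τ = P/ω = 9460/65.35 = 145 N·m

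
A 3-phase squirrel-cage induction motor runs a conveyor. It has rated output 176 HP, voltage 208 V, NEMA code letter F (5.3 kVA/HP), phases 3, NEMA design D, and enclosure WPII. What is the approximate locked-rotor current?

S_LR = 5.3 × 176 = 932.8 kVA
I_LR = S_LR/(√3·V_L) = 932800/(1.732×208) = 2590 A

2590 A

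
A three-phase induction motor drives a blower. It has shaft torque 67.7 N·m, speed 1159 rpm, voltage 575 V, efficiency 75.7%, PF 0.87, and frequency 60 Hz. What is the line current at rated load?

ω = 2π×1159/60 = 121.4 rad/s; P_out = τω = 67.7 × 121.4 = 8219 W
P_in = P_out / η = 8219 / 0.757 = 10857 W
I_L = P_in / (√3·V_L·cosφ) = 10857 / (1.732 × 575 × 0.87) = 12.5 A

12.5 A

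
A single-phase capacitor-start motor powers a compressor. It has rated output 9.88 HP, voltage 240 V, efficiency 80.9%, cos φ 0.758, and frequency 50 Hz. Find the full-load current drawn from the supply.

P_out = 9.88 × 746 = 7370 W
P_in = P_out / η = 7370 / 0.809 = 9110 W
I = P_in / (V·cosφ) = 9110 / (240 × 0.758) = 50.1 A

50.1 A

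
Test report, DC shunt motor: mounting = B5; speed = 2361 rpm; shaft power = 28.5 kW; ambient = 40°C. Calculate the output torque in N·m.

115 N·m

ω = 2π × 2361/60 = 247.2 rad/s
τ = P/ω = 28500/247.2 = 115 N·m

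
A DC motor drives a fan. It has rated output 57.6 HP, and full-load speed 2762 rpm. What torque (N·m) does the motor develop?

P_out = 57.6 × 746 = 42970 W
ω = 2π × 2762/60 = 289.2 rad/s
τ = P_out/ω = 42970/289.2 = 149 N·m

149 N·m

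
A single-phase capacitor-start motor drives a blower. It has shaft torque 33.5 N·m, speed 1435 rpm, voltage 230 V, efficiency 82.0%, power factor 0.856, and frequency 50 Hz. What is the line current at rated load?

31.2 A

ω = 2π×1435/60 = 150.3 rad/s; P_out = τω = 33.5 × 150.3 = 5035 W
P_in = P_out / η = 5035 / 0.820 = 6140 W
I = P_in / (V·cosφ) = 6140 / (230 × 0.856) = 31.2 A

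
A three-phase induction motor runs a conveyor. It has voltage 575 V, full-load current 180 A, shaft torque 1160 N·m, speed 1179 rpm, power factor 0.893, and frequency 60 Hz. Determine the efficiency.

ω = 2π × 1179/60 = 123.5 rad/s; P_out = τω = 1160 × 123.5 = 143260 W
P_in = √3·V_L·I_L·cosφ = 1.732 × 575 × 180 × 0.893 = 160081 W
η = P_out / P_in = 143260 / 160081 = 0.895 = 89.5%

89.5 %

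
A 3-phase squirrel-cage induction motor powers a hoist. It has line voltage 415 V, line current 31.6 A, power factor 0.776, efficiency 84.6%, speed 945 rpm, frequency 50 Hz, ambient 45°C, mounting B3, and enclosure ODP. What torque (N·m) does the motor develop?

P_in = √3·V·I·cosφ = 1.732 × 415 × 31.6 × 0.776 = 17626 W
P_out = η·P_in = 0.846 × 17626 = 14912 W
n = 945 rpm
ω = 2π×945/60 = 98.96 rad/s
τ = P_out/ω = 14912/98.96 = 151 N·m

151 N·m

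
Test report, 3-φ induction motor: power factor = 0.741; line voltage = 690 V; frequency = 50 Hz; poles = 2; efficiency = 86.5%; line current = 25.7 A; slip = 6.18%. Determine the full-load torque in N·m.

66.8 N·m

P_in = √3·V·I·cosφ = 1.732 × 690 × 25.7 × 0.741 = 22759 W
P_out = η·P_in = 0.865 × 22759 = 19687 W
n_s = 120×50/2 = 3000 rpm; n = 3000×(1−0.0618) = 2815 rpm
ω = 2π×2815/60 = 294.8 rad/s
τ = P_out/ω = 19687/294.8 = 66.8 N·m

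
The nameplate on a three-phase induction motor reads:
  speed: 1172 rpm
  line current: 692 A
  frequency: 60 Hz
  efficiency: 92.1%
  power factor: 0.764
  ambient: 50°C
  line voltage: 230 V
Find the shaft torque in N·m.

P_in = √3·V·I·cosφ = 1.732 × 230 × 692 × 0.764 = 210608 W
P_out = η·P_in = 0.921 × 210608 = 193970 W
n = 1172 rpm
ω = 2π×1172/60 = 122.7 rad/s
τ = P_out/ω = 193970/122.7 = 1580 N·m

1580 N·m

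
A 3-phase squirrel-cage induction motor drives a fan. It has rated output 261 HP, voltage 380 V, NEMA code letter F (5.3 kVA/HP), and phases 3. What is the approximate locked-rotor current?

S_LR = 5.3 × 261 = 1383.3 kVA
I_LR = S_LR/(√3·V_L) = 1383300/(1.732×380) = 2100 A

2100 A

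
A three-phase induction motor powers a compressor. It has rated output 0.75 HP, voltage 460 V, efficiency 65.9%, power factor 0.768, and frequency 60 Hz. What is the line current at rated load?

1.39 A

P_out = 0.75 × 746 = 560 W
P_in = P_out / η = 560 / 0.659 = 850 W
I_L = P_in / (√3·V_L·cosφ) = 850 / (1.732 × 460 × 0.768) = 1.39 A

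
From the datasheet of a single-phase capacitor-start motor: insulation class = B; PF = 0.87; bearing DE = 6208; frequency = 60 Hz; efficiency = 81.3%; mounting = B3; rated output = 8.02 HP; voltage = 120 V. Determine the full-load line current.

70.5 A

P_out = 8.02 × 746 = 5983 W
P_in = P_out / η = 5983 / 0.813 = 7359 W
I = P_in / (V·cosφ) = 7359 / (120 × 0.87) = 70.5 A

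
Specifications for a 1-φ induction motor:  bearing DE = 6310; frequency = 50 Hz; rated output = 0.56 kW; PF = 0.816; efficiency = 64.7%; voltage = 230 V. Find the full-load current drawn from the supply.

4.61 A

P_out = 0.56 kW = 560 W
P_in = P_out / η = 560 / 0.647 = 866 W
I = P_in / (V·cosφ) = 866 / (230 × 0.816) = 4.61 A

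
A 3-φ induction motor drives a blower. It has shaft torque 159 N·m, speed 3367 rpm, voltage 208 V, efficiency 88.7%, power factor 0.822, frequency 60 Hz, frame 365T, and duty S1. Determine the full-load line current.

213 A

ω = 2π×3367/60 = 352.6 rad/s; P_out = τω = 159 × 352.6 = 56063 W
P_in = P_out / η = 56063 / 0.887 = 63205 W
I_L = P_in / (√3·V_L·cosφ) = 63205 / (1.732 × 208 × 0.822) = 213 A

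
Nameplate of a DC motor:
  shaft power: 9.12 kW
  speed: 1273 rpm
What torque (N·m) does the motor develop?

ω = 2π × 1273/60 = 133.3 rad/s
τ = P/ω = 9120/133.3 = 68.4 N·m

68.4 N·m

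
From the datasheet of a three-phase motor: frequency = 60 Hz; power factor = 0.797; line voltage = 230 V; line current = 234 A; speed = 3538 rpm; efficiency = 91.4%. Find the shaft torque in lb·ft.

135 lb·ft

P_in = √3·V·I·cosφ = 1.732 × 230 × 234 × 0.797 = 74293 W
P_out = η·P_in = 0.914 × 74293 = 67904 W
n = 3538 rpm
ω = 2π×3538/60 = 370.5 rad/s
τ = P_out/ω = 67904/370.5 = 183.3 N·m
In lb·ft: 183.3/1.356 = 135 lb·ft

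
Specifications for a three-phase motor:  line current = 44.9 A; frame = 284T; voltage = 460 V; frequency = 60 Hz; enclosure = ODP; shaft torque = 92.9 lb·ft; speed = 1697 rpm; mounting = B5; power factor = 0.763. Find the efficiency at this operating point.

82.0 %

τ = 92.9 lb·ft × 1.356 = 126 N·m
ω = 2π × 1697/60 = 177.7 rad/s; P_out = τω = 126 × 177.7 = 22390 W
P_in = √3·V_L·I_L·cosφ = 1.732 × 460 × 44.9 × 0.763 = 27295 W
η = P_out / P_in = 22390 / 27295 = 0.820 = 82.0%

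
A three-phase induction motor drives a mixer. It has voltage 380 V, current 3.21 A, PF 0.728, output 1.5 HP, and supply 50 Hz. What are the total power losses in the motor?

P_in = √3·V·I·cosφ = 1.732×380×3.21×0.728 = 1538 W
P_out = 1.5×746 = 1119 W
Losses = P_in − P_out = 1538 − 1119 = 419 W

419 W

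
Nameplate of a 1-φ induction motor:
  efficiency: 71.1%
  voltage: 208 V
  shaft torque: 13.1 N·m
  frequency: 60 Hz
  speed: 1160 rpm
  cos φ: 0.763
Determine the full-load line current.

ω = 2π×1160/60 = 121.5 rad/s; P_out = τω = 13.1 × 121.5 = 1592 W
P_in = P_out / η = 1592 / 0.711 = 2239 W
I = P_in / (V·cosφ) = 2239 / (208 × 0.763) = 14.1 A

14.1 A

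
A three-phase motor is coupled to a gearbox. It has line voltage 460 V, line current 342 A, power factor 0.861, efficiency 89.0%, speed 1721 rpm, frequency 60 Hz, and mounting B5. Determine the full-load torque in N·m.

P_in = √3·V·I·cosφ = 1.732 × 460 × 342 × 0.861 = 234604 W
P_out = η·P_in = 0.89 × 234604 = 208798 W
n = 1721 rpm
ω = 2π×1721/60 = 180.2 rad/s
τ = P_out/ω = 208798/180.2 = 1160 N·m

1160 N·m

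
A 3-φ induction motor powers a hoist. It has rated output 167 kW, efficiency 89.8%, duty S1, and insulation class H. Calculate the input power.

P_out = 167000 W
P_in = P_out/η = 167000/0.898 = 185969 W = 186 kW

186 kW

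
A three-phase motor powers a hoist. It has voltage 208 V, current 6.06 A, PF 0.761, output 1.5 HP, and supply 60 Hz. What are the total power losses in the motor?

P_in = √3·V·I·cosφ = 1.732×208×6.06×0.761 = 1661 W
P_out = 1.5×746 = 1119 W
Losses = P_in − P_out = 1661 − 1119 = 542 W

542 W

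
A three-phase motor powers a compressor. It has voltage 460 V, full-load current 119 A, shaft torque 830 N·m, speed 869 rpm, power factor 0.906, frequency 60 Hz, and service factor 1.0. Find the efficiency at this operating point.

ω = 2π × 869/60 = 91 rad/s; P_out = τω = 830 × 91 = 75530 W
P_in = √3·V_L·I_L·cosφ = 1.732 × 460 × 119 × 0.906 = 85898 W
η = P_out / P_in = 75530 / 85898 = 0.879 = 87.9%

87.9 %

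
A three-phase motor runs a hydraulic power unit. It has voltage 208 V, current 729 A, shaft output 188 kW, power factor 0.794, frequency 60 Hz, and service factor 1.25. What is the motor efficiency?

P_out = 188 kW = 188000 W
P_in = √3·V_L·I_L·cosφ = 1.732 × 208 × 729 × 0.794 = 208526 W
η = P_out / P_in = 188000 / 208526 = 0.902 = 90.2%

90.2 %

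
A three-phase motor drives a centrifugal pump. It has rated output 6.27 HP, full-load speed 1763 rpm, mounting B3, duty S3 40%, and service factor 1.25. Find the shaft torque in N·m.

P_out = 6.27 × 746 = 4677 W
ω = 2π × 1763/60 = 184.6 rad/s
τ = P_out/ω = 4677/184.6 = 25.3 N·m

25.3 N·m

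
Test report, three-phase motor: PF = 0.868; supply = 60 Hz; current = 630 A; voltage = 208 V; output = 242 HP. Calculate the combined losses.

P_in = √3·V·I·cosφ = 1.732×208×630×0.868 = 197002 W
P_out = 242×746 = 180532 W
Losses = P_in − P_out = 197002 − 180532 = 16470 W

16500 W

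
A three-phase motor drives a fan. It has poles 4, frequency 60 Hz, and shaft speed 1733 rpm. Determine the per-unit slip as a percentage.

n_s = 120f/p = 120×60/4 = 1800 rpm
s = (n_s − n)/n_s = (1800 − 1733)/1800 = 0.0372

3.72 %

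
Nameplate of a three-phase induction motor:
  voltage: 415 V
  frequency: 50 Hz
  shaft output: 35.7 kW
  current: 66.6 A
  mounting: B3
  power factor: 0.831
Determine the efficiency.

P_out = 35.7 kW = 35700 W
P_in = √3·V_L·I_L·cosφ = 1.732 × 415 × 66.6 × 0.831 = 39781 W
η = P_out / P_in = 35700 / 39781 = 0.897 = 89.7%

89.7 %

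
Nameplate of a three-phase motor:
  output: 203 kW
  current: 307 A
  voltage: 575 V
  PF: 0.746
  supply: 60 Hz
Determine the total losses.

25.1 kW

P_in = √3·V·I·cosφ = 1.732×575×307×0.746 = 228083 W
P_out = 203000 W
Losses = P_in − P_out = 228083 − 203000 = 25083 W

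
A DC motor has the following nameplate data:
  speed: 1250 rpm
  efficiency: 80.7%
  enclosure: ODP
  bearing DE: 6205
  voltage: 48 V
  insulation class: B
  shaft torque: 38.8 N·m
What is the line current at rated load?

131 A

ω = 2π×1250/60 = 130.9 rad/s; P_out = τω = 38.8 × 130.9 = 5079 W
P_in = P_out / η = 5079 / 0.807 = 6294 W
I = P_in / V = 6294 / 48 = 131 A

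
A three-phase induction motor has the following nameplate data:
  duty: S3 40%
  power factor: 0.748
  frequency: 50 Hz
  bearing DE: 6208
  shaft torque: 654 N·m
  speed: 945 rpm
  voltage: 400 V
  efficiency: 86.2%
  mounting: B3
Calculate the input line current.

145 A

ω = 2π×945/60 = 98.96 rad/s; P_out = τω = 654 × 98.96 = 64720 W
P_in = P_out / η = 64720 / 0.862 = 75081 W
I_L = P_in / (√3·V_L·cosφ) = 75081 / (1.732 × 400 × 0.748) = 145 A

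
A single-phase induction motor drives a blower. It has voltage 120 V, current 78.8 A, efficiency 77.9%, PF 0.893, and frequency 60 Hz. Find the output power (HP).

P_in = V·I·cosφ = 120 × 78.8 × 0.893 = 8444 W
P_out = η·P_in = 0.779 × 8444 = 6578 W
= 6578/746 = 8.82 HP

8.82 HP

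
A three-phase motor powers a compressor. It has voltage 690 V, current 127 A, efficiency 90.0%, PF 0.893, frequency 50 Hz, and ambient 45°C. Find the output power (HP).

P_in = √3·V·I·cosφ = 1.732 × 690 × 127 × 0.893 = 135535 W
P_out = η·P_in = 0.9 × 135535 = 121982 W
= 121982/746 = 164 HP

164 HP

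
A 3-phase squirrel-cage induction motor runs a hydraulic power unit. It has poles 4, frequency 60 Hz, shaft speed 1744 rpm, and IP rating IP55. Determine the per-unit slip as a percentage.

n_s = 120f/p = 120×60/4 = 1800 rpm
s = (n_s − n)/n_s = (1800 − 1744)/1800 = 0.0311

3.1 %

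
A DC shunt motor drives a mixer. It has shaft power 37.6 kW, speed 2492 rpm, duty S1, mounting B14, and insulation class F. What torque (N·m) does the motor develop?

ω = 2π × 2492/60 = 261 rad/s
τ = P/ω = 37600/261 = 144 N·m

144 N·m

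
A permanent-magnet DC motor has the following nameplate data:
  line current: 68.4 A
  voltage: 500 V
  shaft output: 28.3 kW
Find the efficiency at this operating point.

82.7 %

P_out = 28.3 kW = 28300 W
P_in = V·I = 500 × 68.4 = 34200 W
η = P_out / P_in = 28300 / 34200 = 0.827 = 82.7%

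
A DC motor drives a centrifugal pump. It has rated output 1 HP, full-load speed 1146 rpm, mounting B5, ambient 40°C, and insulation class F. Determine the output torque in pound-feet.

P_out = 1 × 746 = 746 W
ω = 2π × 1146/60 = 120 rad/s
τ = P_out/ω = 746/120 = 6.217 N·m
In lb·ft: 6.217/1.356 = 4.58 lb·ft

4.58 lb·ft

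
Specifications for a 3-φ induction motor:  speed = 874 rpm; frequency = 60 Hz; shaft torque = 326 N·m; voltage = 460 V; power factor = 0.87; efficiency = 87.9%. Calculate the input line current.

ω = 2π×874/60 = 91.53 rad/s; P_out = τω = 326 × 91.53 = 29839 W
P_in = P_out / η = 29839 / 0.879 = 33947 W
I_L = P_in / (√3·V_L·cosφ) = 33947 / (1.732 × 460 × 0.87) = 49 A

49 A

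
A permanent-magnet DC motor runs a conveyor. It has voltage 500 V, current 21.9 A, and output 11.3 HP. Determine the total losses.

2.52 kW

P_in = V·I = 500×21.9 = 10950 W
P_out = 11.3×746 = 8430 W
Losses = P_in − P_out = 10950 − 8430 = 2520 W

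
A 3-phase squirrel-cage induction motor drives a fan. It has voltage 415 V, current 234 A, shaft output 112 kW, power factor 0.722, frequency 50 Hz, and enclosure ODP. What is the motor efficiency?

P_out = 112 kW = 112000 W
P_in = √3·V_L·I_L·cosφ = 1.732 × 415 × 234 × 0.722 = 121436 W
η = P_out / P_in = 112000 / 121436 = 0.922 = 92.2%

92.2 %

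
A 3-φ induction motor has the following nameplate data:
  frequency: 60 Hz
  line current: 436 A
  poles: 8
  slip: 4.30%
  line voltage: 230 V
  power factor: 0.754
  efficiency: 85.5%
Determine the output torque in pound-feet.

P_in = √3·V·I·cosφ = 1.732 × 230 × 436 × 0.754 = 130958 W
P_out = η·P_in = 0.855 × 130958 = 111969 W
n_s = 120×60/8 = 900 rpm; n = 900×(1−0.043) = 861 rpm
ω = 2π×861/60 = 90.16 rad/s
τ = P_out/ω = 111969/90.16 = 1242 N·m
In lb·ft: 1242/1.356 = 916 lb·ft

916 lb·ft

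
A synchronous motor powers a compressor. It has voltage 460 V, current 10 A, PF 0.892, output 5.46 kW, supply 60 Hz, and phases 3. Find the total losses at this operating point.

1.65 kW

P_in = √3·V·I·cosφ = 1.732×460×10×0.892 = 7107 W
P_out = 5460 W
Losses = P_in − P_out = 7107 − 5460 = 1647 W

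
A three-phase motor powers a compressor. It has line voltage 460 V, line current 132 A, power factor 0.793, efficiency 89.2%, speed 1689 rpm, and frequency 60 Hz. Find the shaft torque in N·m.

P_in = √3·V·I·cosφ = 1.732 × 460 × 132 × 0.793 = 83397 W
P_out = η·P_in = 0.892 × 83397 = 74390 W
n = 1689 rpm
ω = 2π×1689/60 = 176.9 rad/s
τ = P_out/ω = 74390/176.9 = 421 N·m

421 N·m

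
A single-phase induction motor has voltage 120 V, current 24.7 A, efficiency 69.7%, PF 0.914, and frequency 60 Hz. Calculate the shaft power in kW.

1.89 kW

P_in = V·I·cosφ = 120 × 24.7 × 0.914 = 2709 W
P_out = η·P_in = 0.697 × 2709 = 1888 W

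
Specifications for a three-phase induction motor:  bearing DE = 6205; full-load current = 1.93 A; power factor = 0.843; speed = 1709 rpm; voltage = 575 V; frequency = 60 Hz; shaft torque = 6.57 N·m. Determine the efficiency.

ω = 2π × 1709/60 = 179 rad/s; P_out = τω = 6.57 × 179 = 1176 W
P_in = √3·V_L·I_L·cosφ = 1.732 × 575 × 1.93 × 0.843 = 1620 W
η = P_out / P_in = 1176 / 1620 = 0.726 = 72.6%

72.6 %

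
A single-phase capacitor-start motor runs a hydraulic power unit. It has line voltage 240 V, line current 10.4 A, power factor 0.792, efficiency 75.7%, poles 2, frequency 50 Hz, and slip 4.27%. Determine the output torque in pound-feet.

3.67 lb·ft

P_in = V·I·cosφ = 240 × 10.4 × 0.792 = 1977 W
P_out = η·P_in = 0.757 × 1977 = 1497 W
n_s = 120×50/2 = 3000 rpm; n = 3000×(1−0.0427) = 2872 rpm
ω = 2π×2872/60 = 300.8 rad/s
τ = P_out/ω = 1497/300.8 = 4.977 N·m
In lb·ft: 4.977/1.356 = 3.67 lb·ft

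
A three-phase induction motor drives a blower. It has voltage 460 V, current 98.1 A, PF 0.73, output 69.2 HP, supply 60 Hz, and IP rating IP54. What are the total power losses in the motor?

P_in = √3·V·I·cosφ = 1.732×460×98.1×0.73 = 57056 W
P_out = 69.2×746 = 51623 W
Losses = P_in − P_out = 57056 − 51623 = 5433 W

5430 W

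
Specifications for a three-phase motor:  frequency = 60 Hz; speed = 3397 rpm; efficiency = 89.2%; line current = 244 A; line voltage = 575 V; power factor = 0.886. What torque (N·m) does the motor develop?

540 N·m

P_in = √3·V·I·cosφ = 1.732 × 575 × 244 × 0.886 = 215298 W
P_out = η·P_in = 0.892 × 215298 = 192046 W
n = 3397 rpm
ω = 2π×3397/60 = 355.7 rad/s
τ = P_out/ω = 192046/355.7 = 540 N·m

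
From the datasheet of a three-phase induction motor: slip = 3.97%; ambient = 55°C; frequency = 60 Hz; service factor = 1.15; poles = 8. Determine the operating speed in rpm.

n_s = 120f/p = 120×60/8 = 900 rpm
n = n_s(1 − s) = 900 × (1 − 0.0397) = 864 rpm

864 rpm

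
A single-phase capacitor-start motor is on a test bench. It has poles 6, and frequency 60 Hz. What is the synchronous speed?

1200 rpm

n_s = 120f/p = 120×60/6 = 1200 rpm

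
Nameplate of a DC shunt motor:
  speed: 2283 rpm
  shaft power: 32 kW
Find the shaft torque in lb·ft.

ω = 2π × 2283/60 = 239.1 rad/s
τ = P/ω = 32000/239.1 = 133.8 N·m
In lb·ft: 133.8/1.356 = 98.7 lb·ft

98.7 lb·ft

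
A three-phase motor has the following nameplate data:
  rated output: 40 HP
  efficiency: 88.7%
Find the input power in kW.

33.6 kW

P_out = 40 × 746 = 29840 W
P_in = P_out/η = 29840/0.887 = 33641 W = 33.6 kW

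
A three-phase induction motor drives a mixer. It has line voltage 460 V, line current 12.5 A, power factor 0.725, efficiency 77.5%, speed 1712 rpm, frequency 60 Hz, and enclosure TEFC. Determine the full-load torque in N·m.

31.2 N·m

P_in = √3·V·I·cosφ = 1.732 × 460 × 12.5 × 0.725 = 7220 W
P_out = η·P_in = 0.775 × 7220 = 5596 W
n = 1712 rpm
ω = 2π×1712/60 = 179.3 rad/s
τ = P_out/ω = 5596/179.3 = 31.2 N·m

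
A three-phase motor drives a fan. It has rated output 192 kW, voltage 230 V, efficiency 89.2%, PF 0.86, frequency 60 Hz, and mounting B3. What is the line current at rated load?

628 A

P_out = 192 kW = 192000 W
P_in = P_out / η = 192000 / 0.892 = 215247 W
I_L = P_in / (√3·V_L·cosφ) = 215247 / (1.732 × 230 × 0.86) = 628 A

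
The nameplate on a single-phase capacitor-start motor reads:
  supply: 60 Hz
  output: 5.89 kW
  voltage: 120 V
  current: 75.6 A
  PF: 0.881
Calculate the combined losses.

P_in = V·I·cosφ = 120×75.6×0.881 = 7992 W
P_out = 5890 W
Losses = P_in − P_out = 7992 − 5890 = 2102 W

2100 W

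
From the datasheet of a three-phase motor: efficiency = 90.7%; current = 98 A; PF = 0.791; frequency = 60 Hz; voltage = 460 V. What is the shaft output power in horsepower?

P_in = √3·V·I·cosφ = 1.732 × 460 × 98 × 0.791 = 61760 W
P_out = η·P_in = 0.907 × 61760 = 56016 W
= 56016/746 = 75.1 HP

75.1 HP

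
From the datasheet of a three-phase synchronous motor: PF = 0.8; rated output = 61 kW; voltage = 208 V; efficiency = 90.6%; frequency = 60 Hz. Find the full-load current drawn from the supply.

234 A

P_out = 61 kW = 61000 W
P_in = P_out / η = 61000 / 0.906 = 67329 W
I_L = P_in / (√3·V_L·cosφ) = 67329 / (1.732 × 208 × 0.8) = 234 A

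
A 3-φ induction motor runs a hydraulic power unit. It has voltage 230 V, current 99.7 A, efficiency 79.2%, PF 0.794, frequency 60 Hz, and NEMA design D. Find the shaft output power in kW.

25 kW

P_in = √3·V·I·cosφ = 1.732 × 230 × 99.7 × 0.794 = 31535 W
P_out = η·P_in = 0.792 × 31535 = 24976 W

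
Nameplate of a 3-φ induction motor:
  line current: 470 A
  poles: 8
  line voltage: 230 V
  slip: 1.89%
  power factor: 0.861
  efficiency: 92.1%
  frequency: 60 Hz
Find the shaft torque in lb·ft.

P_in = √3·V·I·cosφ = 1.732 × 230 × 470 × 0.861 = 161204 W
P_out = η·P_in = 0.921 × 161204 = 148469 W
n_s = 120×60/8 = 900 rpm; n = 900×(1−0.0189) = 883 rpm
ω = 2π×883/60 = 92.47 rad/s
τ = P_out/ω = 148469/92.47 = 1606 N·m
In lb·ft: 1606/1.356 = 1180 lb·ft

1180 lb·ft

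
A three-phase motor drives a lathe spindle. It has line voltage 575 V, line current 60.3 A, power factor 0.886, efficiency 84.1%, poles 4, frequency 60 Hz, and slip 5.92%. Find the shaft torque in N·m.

P_in = √3·V·I·cosφ = 1.732 × 575 × 60.3 × 0.886 = 53207 W
P_out = η·P_in = 0.841 × 53207 = 44747 W
n_s = 120×60/4 = 1800 rpm; n = 1800×(1−0.0592) = 1693 rpm
ω = 2π×1693/60 = 177.3 rad/s
τ = P_out/ω = 44747/177.3 = 252 N·m

252 N·m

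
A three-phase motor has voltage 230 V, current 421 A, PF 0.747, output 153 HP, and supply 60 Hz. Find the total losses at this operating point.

P_in = √3·V·I·cosφ = 1.732×230×421×0.747 = 125279 W
P_out = 153×746 = 114138 W
Losses = P_in − P_out = 125279 − 114138 = 11141 W

11100 W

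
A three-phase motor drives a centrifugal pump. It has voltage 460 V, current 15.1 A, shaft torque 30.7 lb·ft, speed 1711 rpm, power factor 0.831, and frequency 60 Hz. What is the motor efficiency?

74.6 %

τ = 30.7 lb·ft × 1.356 = 41.63 N·m
ω = 2π × 1711/60 = 179.2 rad/s; P_out = τω = 41.63 × 179.2 = 7460 W
P_in = √3·V_L·I_L·cosφ = 1.732 × 460 × 15.1 × 0.831 = 9997 W
η = P_out / P_in = 7460 / 9997 = 0.746 = 74.6%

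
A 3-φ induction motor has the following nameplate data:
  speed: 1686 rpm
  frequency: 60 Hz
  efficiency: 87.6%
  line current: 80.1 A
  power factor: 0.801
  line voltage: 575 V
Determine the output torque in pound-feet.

234 lb·ft

P_in = √3·V·I·cosφ = 1.732 × 575 × 80.1 × 0.801 = 63897 W
P_out = η·P_in = 0.876 × 63897 = 55974 W
n = 1686 rpm
ω = 2π×1686/60 = 176.6 rad/s
τ = P_out/ω = 55974/176.6 = 317 N·m
In lb·ft: 317/1.356 = 234 lb·ft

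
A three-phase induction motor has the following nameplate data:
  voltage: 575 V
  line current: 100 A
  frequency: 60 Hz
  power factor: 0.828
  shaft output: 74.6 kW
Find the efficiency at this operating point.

P_out = 74.6 kW = 74600 W
P_in = √3·V_L·I_L·cosφ = 1.732 × 575 × 100 × 0.828 = 82461 W
η = P_out / P_in = 74600 / 82461 = 0.905 = 90.5%

90.5 %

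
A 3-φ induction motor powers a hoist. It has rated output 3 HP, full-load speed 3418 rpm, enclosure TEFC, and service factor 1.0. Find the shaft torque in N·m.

P_out = 3 × 746 = 2238 W
ω = 2π × 3418/60 = 357.9 rad/s
τ = P_out/ω = 2238/357.9 = 6.25 N·m

6.25 N·m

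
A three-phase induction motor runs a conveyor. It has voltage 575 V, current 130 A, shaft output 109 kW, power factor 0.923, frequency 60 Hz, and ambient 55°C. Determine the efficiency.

P_out = 109 kW = 109000 W
P_in = √3·V_L·I_L·cosφ = 1.732 × 575 × 130 × 0.923 = 119498 W
η = P_out / P_in = 109000 / 119498 = 0.912 = 91.2%

91.2 %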